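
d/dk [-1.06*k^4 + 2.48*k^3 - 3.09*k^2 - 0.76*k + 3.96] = -4.24*k^3 + 7.44*k^2 - 6.18*k - 0.76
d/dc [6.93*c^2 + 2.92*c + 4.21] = 13.86*c + 2.92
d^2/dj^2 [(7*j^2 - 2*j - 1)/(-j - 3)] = -136/(j^3 + 9*j^2 + 27*j + 27)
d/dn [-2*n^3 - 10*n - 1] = -6*n^2 - 10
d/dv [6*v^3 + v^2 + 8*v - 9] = 18*v^2 + 2*v + 8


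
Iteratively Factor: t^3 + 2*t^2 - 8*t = (t)*(t^2 + 2*t - 8) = t*(t - 2)*(t + 4)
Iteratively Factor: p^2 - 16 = (p + 4)*(p - 4)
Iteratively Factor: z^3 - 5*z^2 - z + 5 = (z - 5)*(z^2 - 1) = (z - 5)*(z + 1)*(z - 1)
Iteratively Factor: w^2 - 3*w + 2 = (w - 1)*(w - 2)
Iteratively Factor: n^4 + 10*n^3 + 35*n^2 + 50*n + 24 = (n + 3)*(n^3 + 7*n^2 + 14*n + 8) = (n + 1)*(n + 3)*(n^2 + 6*n + 8) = (n + 1)*(n + 3)*(n + 4)*(n + 2)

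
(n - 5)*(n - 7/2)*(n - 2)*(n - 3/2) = n^4 - 12*n^3 + 201*n^2/4 - 347*n/4 + 105/2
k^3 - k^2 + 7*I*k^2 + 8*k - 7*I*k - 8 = (k - 1)*(k - I)*(k + 8*I)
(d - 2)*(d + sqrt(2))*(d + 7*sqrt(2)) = d^3 - 2*d^2 + 8*sqrt(2)*d^2 - 16*sqrt(2)*d + 14*d - 28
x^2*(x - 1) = x^3 - x^2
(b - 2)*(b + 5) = b^2 + 3*b - 10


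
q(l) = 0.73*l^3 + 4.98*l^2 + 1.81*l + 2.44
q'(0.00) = 1.81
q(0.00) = 2.44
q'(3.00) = 51.40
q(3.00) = 72.40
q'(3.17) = 55.39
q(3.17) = 81.48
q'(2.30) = 36.30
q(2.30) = 41.83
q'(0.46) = 6.86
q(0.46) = 4.40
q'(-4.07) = -2.45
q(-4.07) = 28.35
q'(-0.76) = -4.49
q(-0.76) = 3.62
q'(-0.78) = -4.63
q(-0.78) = 3.71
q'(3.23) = 56.83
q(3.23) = 84.84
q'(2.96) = 50.48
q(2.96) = 70.36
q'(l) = 2.19*l^2 + 9.96*l + 1.81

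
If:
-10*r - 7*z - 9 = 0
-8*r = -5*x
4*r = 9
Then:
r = 9/4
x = 18/5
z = -9/2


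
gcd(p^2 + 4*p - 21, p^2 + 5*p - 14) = p + 7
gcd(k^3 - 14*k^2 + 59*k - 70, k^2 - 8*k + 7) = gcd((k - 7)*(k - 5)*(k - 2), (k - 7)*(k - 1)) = k - 7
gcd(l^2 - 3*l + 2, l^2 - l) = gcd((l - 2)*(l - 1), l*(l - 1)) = l - 1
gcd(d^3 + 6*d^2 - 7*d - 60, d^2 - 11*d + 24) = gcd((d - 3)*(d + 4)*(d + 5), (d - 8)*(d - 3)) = d - 3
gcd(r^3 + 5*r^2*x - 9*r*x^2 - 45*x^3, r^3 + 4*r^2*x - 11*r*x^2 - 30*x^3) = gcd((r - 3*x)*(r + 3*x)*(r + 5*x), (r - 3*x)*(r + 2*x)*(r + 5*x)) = -r^2 - 2*r*x + 15*x^2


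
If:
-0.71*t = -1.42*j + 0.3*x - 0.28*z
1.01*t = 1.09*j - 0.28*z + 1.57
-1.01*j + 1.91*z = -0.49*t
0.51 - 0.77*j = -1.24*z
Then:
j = -0.05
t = 1.62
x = -4.50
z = -0.44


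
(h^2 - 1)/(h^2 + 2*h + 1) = (h - 1)/(h + 1)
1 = 1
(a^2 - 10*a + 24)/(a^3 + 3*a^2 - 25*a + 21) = (a^2 - 10*a + 24)/(a^3 + 3*a^2 - 25*a + 21)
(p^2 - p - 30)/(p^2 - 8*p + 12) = (p + 5)/(p - 2)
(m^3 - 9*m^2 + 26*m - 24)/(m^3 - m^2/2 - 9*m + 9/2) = 2*(m^2 - 6*m + 8)/(2*m^2 + 5*m - 3)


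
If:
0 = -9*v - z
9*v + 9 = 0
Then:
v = -1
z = 9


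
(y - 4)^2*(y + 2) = y^3 - 6*y^2 + 32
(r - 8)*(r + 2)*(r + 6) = r^3 - 52*r - 96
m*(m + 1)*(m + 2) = m^3 + 3*m^2 + 2*m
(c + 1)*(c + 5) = c^2 + 6*c + 5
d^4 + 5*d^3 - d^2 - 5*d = d*(d - 1)*(d + 1)*(d + 5)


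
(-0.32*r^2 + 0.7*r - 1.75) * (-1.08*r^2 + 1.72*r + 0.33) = 0.3456*r^4 - 1.3064*r^3 + 2.9884*r^2 - 2.779*r - 0.5775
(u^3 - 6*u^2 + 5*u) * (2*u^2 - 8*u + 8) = 2*u^5 - 20*u^4 + 66*u^3 - 88*u^2 + 40*u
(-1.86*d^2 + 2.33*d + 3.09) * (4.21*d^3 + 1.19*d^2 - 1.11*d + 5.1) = -7.8306*d^5 + 7.5959*d^4 + 17.8462*d^3 - 8.3952*d^2 + 8.4531*d + 15.759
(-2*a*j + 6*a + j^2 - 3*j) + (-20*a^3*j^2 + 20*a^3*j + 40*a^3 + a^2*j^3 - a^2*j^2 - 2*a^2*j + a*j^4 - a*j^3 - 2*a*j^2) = -20*a^3*j^2 + 20*a^3*j + 40*a^3 + a^2*j^3 - a^2*j^2 - 2*a^2*j + a*j^4 - a*j^3 - 2*a*j^2 - 2*a*j + 6*a + j^2 - 3*j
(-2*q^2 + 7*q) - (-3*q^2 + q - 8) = q^2 + 6*q + 8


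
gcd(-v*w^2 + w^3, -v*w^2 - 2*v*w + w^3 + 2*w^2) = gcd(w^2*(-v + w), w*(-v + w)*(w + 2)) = v*w - w^2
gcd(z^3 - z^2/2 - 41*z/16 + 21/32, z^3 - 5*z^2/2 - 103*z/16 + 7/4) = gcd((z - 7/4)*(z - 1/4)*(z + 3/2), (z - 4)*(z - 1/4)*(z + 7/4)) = z - 1/4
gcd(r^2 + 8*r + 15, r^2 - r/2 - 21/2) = r + 3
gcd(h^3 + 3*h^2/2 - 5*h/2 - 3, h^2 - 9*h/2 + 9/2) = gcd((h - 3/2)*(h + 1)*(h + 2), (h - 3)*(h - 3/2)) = h - 3/2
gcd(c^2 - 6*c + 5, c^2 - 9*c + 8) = c - 1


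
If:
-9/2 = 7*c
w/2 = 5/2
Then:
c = -9/14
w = 5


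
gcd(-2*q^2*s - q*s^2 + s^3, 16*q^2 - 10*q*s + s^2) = 2*q - s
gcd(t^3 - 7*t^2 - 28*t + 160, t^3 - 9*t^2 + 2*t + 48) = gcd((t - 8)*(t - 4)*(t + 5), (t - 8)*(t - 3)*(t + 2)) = t - 8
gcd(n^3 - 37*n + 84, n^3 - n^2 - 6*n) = n - 3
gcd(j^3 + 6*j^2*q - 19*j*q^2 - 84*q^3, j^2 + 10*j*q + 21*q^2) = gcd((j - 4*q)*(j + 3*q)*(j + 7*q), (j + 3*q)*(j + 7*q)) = j^2 + 10*j*q + 21*q^2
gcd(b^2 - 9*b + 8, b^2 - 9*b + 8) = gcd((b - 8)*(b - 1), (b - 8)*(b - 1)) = b^2 - 9*b + 8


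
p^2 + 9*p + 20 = (p + 4)*(p + 5)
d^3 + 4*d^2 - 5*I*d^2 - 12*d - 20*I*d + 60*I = (d - 2)*(d + 6)*(d - 5*I)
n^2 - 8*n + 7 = (n - 7)*(n - 1)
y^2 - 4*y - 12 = (y - 6)*(y + 2)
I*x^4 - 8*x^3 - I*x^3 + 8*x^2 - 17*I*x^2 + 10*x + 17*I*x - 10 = (x + I)*(x + 2*I)*(x + 5*I)*(I*x - I)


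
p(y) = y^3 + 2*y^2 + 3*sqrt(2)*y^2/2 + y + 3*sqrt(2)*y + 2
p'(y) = 3*y^2 + 4*y + 3*sqrt(2)*y + 1 + 3*sqrt(2)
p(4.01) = 153.78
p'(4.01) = 86.54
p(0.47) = 5.48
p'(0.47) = 9.78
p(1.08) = 13.73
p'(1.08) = 17.64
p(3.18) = 92.51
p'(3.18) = 61.79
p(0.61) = 6.96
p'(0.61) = 11.39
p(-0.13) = 1.39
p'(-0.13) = 4.22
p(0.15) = 2.88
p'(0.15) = 6.55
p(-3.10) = -4.44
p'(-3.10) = 8.52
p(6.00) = 397.82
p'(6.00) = 162.70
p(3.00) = 81.82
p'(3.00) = 56.97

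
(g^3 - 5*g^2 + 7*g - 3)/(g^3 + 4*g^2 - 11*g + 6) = (g - 3)/(g + 6)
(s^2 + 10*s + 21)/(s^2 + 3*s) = (s + 7)/s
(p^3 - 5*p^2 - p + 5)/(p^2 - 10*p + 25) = (p^2 - 1)/(p - 5)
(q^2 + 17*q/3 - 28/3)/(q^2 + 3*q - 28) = (q - 4/3)/(q - 4)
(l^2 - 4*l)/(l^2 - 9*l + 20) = l/(l - 5)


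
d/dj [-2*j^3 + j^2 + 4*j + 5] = -6*j^2 + 2*j + 4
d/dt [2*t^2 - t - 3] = 4*t - 1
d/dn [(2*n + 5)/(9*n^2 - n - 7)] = (18*n^2 - 2*n - (2*n + 5)*(18*n - 1) - 14)/(-9*n^2 + n + 7)^2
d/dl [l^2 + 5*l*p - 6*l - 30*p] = 2*l + 5*p - 6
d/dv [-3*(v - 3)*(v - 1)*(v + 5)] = -9*v^2 - 6*v + 51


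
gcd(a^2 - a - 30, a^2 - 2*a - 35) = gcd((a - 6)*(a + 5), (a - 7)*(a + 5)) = a + 5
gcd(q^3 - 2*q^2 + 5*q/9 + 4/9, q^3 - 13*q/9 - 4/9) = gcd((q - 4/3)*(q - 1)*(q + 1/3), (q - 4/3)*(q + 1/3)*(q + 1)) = q^2 - q - 4/9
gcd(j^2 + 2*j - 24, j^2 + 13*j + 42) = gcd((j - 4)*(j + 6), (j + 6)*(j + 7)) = j + 6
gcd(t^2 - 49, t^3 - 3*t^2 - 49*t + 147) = t^2 - 49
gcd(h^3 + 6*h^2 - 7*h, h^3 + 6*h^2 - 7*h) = h^3 + 6*h^2 - 7*h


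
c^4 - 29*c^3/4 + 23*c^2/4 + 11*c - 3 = (c - 6)*(c - 2)*(c - 1/4)*(c + 1)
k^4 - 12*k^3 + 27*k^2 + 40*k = k*(k - 8)*(k - 5)*(k + 1)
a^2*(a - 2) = a^3 - 2*a^2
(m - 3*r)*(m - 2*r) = m^2 - 5*m*r + 6*r^2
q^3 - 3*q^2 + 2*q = q*(q - 2)*(q - 1)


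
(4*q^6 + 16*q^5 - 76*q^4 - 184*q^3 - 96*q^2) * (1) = 4*q^6 + 16*q^5 - 76*q^4 - 184*q^3 - 96*q^2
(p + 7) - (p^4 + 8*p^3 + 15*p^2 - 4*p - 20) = -p^4 - 8*p^3 - 15*p^2 + 5*p + 27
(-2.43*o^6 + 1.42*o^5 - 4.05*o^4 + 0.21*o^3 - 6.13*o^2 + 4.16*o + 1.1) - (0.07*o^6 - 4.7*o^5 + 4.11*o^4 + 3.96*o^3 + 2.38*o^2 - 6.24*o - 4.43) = -2.5*o^6 + 6.12*o^5 - 8.16*o^4 - 3.75*o^3 - 8.51*o^2 + 10.4*o + 5.53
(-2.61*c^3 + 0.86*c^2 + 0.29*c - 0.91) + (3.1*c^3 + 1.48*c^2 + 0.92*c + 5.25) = 0.49*c^3 + 2.34*c^2 + 1.21*c + 4.34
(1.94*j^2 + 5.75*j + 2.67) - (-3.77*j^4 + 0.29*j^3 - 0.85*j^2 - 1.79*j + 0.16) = 3.77*j^4 - 0.29*j^3 + 2.79*j^2 + 7.54*j + 2.51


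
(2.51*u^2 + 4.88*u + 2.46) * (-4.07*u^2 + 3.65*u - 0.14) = -10.2157*u^4 - 10.7001*u^3 + 7.4484*u^2 + 8.2958*u - 0.3444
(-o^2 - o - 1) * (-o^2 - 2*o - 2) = o^4 + 3*o^3 + 5*o^2 + 4*o + 2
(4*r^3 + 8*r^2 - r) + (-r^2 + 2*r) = 4*r^3 + 7*r^2 + r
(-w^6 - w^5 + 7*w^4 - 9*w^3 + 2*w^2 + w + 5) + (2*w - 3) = -w^6 - w^5 + 7*w^4 - 9*w^3 + 2*w^2 + 3*w + 2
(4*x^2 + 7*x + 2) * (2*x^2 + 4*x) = 8*x^4 + 30*x^3 + 32*x^2 + 8*x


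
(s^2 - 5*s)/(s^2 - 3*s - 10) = s/(s + 2)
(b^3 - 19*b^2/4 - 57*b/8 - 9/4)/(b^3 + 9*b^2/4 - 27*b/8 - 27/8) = (2*b^2 - 11*b - 6)/(2*b^2 + 3*b - 9)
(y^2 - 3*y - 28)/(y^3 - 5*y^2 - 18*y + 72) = (y - 7)/(y^2 - 9*y + 18)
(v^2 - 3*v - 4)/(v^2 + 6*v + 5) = (v - 4)/(v + 5)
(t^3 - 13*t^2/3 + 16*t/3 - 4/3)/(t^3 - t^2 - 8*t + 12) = (t - 1/3)/(t + 3)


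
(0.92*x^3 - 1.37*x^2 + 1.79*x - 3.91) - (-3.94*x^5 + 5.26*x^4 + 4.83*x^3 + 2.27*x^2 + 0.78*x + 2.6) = 3.94*x^5 - 5.26*x^4 - 3.91*x^3 - 3.64*x^2 + 1.01*x - 6.51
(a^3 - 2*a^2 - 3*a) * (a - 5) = a^4 - 7*a^3 + 7*a^2 + 15*a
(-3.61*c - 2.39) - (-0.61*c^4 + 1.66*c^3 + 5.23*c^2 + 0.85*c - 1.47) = 0.61*c^4 - 1.66*c^3 - 5.23*c^2 - 4.46*c - 0.92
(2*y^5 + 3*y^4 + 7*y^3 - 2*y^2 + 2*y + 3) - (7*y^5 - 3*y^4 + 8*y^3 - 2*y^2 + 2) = -5*y^5 + 6*y^4 - y^3 + 2*y + 1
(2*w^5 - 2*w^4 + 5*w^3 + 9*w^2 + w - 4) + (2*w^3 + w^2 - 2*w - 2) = 2*w^5 - 2*w^4 + 7*w^3 + 10*w^2 - w - 6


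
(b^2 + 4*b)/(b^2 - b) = (b + 4)/(b - 1)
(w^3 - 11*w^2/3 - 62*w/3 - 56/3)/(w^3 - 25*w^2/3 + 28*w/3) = (3*w^2 + 10*w + 8)/(w*(3*w - 4))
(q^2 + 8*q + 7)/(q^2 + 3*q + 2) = (q + 7)/(q + 2)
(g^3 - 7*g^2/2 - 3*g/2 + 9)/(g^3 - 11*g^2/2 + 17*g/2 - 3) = (2*g + 3)/(2*g - 1)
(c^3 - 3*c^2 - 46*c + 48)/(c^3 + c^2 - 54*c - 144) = (c - 1)/(c + 3)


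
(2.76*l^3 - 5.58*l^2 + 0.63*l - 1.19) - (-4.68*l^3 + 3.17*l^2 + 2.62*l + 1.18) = 7.44*l^3 - 8.75*l^2 - 1.99*l - 2.37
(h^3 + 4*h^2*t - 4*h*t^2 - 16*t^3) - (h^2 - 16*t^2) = h^3 + 4*h^2*t - h^2 - 4*h*t^2 - 16*t^3 + 16*t^2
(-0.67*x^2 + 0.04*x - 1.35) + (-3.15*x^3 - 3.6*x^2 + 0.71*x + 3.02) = -3.15*x^3 - 4.27*x^2 + 0.75*x + 1.67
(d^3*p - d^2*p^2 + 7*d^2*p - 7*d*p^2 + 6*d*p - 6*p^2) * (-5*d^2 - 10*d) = -5*d^5*p + 5*d^4*p^2 - 45*d^4*p + 45*d^3*p^2 - 100*d^3*p + 100*d^2*p^2 - 60*d^2*p + 60*d*p^2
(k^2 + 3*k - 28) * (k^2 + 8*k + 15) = k^4 + 11*k^3 + 11*k^2 - 179*k - 420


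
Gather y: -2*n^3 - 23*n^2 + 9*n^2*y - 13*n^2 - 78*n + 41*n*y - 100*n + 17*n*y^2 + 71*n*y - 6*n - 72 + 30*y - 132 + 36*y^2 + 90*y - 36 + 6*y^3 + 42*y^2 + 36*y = -2*n^3 - 36*n^2 - 184*n + 6*y^3 + y^2*(17*n + 78) + y*(9*n^2 + 112*n + 156) - 240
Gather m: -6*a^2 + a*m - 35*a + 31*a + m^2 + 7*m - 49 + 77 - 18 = -6*a^2 - 4*a + m^2 + m*(a + 7) + 10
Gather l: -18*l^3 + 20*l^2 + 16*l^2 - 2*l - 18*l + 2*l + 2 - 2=-18*l^3 + 36*l^2 - 18*l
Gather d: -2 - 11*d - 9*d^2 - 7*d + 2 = -9*d^2 - 18*d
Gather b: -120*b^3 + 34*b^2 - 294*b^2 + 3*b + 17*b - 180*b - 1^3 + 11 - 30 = -120*b^3 - 260*b^2 - 160*b - 20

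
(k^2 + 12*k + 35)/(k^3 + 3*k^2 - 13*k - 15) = (k + 7)/(k^2 - 2*k - 3)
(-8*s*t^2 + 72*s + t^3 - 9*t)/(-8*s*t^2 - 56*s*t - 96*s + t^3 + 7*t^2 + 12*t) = (t - 3)/(t + 4)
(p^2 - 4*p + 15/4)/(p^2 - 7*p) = (p^2 - 4*p + 15/4)/(p*(p - 7))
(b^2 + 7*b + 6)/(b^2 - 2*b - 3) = (b + 6)/(b - 3)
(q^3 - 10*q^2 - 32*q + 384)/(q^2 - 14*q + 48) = (q^2 - 2*q - 48)/(q - 6)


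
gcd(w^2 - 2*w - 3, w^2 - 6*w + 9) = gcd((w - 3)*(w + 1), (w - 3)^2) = w - 3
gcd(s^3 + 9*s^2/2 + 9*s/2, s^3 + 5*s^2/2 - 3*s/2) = s^2 + 3*s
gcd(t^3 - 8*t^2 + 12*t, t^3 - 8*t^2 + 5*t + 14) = t - 2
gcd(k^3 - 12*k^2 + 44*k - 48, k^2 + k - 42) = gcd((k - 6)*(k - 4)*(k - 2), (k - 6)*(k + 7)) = k - 6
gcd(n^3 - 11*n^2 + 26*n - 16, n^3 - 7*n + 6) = n^2 - 3*n + 2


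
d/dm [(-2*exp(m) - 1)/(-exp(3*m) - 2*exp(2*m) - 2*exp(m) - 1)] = (-4*exp(2*m) - 7*exp(m) - 4)*exp(2*m)/(exp(6*m) + 4*exp(5*m) + 8*exp(4*m) + 10*exp(3*m) + 8*exp(2*m) + 4*exp(m) + 1)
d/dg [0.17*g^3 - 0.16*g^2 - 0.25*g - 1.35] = 0.51*g^2 - 0.32*g - 0.25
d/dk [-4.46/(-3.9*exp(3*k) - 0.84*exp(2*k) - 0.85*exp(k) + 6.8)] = (-52.182*exp(2*k) - 7.4928*exp(k) - 3.791)*exp(k)/(3.9*exp(3*k) + 0.84*exp(2*k) + 0.85*exp(k) - 6.8)^2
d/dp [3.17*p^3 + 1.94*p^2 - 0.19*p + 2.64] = 9.51*p^2 + 3.88*p - 0.19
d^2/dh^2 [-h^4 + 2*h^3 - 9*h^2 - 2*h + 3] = -12*h^2 + 12*h - 18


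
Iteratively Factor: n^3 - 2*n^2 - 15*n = (n - 5)*(n^2 + 3*n) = n*(n - 5)*(n + 3)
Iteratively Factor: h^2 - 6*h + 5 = (h - 5)*(h - 1)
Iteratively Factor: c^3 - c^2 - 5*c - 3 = (c + 1)*(c^2 - 2*c - 3) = (c + 1)^2*(c - 3)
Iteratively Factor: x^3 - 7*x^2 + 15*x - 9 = (x - 1)*(x^2 - 6*x + 9) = (x - 3)*(x - 1)*(x - 3)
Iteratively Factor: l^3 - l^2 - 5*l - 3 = (l + 1)*(l^2 - 2*l - 3) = (l - 3)*(l + 1)*(l + 1)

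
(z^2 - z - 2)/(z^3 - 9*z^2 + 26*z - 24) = (z + 1)/(z^2 - 7*z + 12)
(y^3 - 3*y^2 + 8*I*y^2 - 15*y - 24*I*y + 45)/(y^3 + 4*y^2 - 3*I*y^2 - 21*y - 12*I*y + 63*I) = (y^2 + 8*I*y - 15)/(y^2 + y*(7 - 3*I) - 21*I)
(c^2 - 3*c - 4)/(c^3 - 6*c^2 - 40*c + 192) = (c + 1)/(c^2 - 2*c - 48)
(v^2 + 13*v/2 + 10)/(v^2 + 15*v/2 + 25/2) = (v + 4)/(v + 5)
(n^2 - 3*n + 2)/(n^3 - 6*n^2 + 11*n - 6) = 1/(n - 3)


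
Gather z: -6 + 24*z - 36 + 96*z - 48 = 120*z - 90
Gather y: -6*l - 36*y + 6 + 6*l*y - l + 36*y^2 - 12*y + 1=-7*l + 36*y^2 + y*(6*l - 48) + 7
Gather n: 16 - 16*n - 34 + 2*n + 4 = -14*n - 14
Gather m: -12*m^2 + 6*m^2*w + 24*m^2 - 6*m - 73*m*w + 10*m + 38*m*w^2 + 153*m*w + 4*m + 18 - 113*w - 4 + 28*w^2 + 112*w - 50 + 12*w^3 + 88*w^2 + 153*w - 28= m^2*(6*w + 12) + m*(38*w^2 + 80*w + 8) + 12*w^3 + 116*w^2 + 152*w - 64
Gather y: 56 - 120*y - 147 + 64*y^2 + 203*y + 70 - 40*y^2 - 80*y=24*y^2 + 3*y - 21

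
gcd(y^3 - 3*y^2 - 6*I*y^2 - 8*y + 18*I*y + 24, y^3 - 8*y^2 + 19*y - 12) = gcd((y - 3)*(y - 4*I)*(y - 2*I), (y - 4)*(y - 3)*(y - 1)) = y - 3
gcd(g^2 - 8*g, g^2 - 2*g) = g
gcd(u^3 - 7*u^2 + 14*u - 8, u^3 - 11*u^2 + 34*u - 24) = u^2 - 5*u + 4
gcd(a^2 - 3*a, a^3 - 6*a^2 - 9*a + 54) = a - 3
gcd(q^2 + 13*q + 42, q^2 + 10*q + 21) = q + 7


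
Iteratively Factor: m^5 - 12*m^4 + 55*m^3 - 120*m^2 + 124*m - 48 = (m - 3)*(m^4 - 9*m^3 + 28*m^2 - 36*m + 16) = (m - 3)*(m - 2)*(m^3 - 7*m^2 + 14*m - 8) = (m - 3)*(m - 2)*(m - 1)*(m^2 - 6*m + 8) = (m - 4)*(m - 3)*(m - 2)*(m - 1)*(m - 2)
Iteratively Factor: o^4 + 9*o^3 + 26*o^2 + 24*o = (o + 3)*(o^3 + 6*o^2 + 8*o) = (o + 2)*(o + 3)*(o^2 + 4*o) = (o + 2)*(o + 3)*(o + 4)*(o)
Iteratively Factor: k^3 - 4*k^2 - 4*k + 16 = (k - 4)*(k^2 - 4) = (k - 4)*(k - 2)*(k + 2)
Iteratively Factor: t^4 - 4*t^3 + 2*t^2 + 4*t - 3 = (t - 3)*(t^3 - t^2 - t + 1) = (t - 3)*(t - 1)*(t^2 - 1) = (t - 3)*(t - 1)*(t + 1)*(t - 1)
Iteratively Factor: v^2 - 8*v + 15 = (v - 5)*(v - 3)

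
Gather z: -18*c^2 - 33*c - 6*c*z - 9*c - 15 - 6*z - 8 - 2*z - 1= -18*c^2 - 42*c + z*(-6*c - 8) - 24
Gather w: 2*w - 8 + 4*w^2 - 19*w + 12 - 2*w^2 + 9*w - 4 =2*w^2 - 8*w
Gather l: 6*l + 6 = 6*l + 6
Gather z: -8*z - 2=-8*z - 2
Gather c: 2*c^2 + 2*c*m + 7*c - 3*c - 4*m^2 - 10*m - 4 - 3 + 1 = 2*c^2 + c*(2*m + 4) - 4*m^2 - 10*m - 6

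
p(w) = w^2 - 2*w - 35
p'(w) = 2*w - 2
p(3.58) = -29.34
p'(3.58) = 5.16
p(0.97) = -36.00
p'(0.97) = -0.06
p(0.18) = -35.33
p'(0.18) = -1.64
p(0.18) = -35.33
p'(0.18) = -1.64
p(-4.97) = -0.36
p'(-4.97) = -11.94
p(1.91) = -35.17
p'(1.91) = 1.82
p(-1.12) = -31.51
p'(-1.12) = -4.24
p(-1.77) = -28.33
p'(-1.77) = -5.54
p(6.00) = -11.00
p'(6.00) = 10.00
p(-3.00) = -20.00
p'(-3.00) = -8.00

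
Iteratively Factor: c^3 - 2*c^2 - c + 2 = (c - 1)*(c^2 - c - 2) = (c - 1)*(c + 1)*(c - 2)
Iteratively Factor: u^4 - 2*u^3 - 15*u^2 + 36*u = (u)*(u^3 - 2*u^2 - 15*u + 36) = u*(u + 4)*(u^2 - 6*u + 9) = u*(u - 3)*(u + 4)*(u - 3)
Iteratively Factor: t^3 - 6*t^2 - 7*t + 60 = (t + 3)*(t^2 - 9*t + 20) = (t - 5)*(t + 3)*(t - 4)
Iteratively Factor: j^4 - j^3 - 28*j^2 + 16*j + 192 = (j + 4)*(j^3 - 5*j^2 - 8*j + 48) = (j - 4)*(j + 4)*(j^2 - j - 12) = (j - 4)*(j + 3)*(j + 4)*(j - 4)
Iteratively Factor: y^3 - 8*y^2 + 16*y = (y - 4)*(y^2 - 4*y) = (y - 4)^2*(y)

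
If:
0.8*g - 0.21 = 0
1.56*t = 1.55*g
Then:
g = 0.26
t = 0.26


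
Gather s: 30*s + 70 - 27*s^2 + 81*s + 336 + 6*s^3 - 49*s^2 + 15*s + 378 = 6*s^3 - 76*s^2 + 126*s + 784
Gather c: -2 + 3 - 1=0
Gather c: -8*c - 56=-8*c - 56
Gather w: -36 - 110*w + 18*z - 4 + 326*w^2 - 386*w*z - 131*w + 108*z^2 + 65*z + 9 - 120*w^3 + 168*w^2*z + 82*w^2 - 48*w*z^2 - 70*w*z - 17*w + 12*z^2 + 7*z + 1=-120*w^3 + w^2*(168*z + 408) + w*(-48*z^2 - 456*z - 258) + 120*z^2 + 90*z - 30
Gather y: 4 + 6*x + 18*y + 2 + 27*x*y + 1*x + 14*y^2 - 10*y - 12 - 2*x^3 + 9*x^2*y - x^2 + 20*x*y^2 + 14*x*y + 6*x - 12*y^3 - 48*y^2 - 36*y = -2*x^3 - x^2 + 13*x - 12*y^3 + y^2*(20*x - 34) + y*(9*x^2 + 41*x - 28) - 6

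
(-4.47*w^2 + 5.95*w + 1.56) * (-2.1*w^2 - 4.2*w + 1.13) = 9.387*w^4 + 6.279*w^3 - 33.3171*w^2 + 0.171499999999999*w + 1.7628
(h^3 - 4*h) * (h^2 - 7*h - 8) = h^5 - 7*h^4 - 12*h^3 + 28*h^2 + 32*h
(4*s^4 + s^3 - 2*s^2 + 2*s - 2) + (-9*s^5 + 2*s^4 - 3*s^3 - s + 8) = -9*s^5 + 6*s^4 - 2*s^3 - 2*s^2 + s + 6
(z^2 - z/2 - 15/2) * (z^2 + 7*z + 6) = z^4 + 13*z^3/2 - 5*z^2 - 111*z/2 - 45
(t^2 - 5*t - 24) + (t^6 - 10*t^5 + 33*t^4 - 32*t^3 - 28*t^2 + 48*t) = t^6 - 10*t^5 + 33*t^4 - 32*t^3 - 27*t^2 + 43*t - 24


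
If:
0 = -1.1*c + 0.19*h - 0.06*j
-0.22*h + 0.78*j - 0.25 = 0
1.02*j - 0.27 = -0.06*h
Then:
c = -0.04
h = -0.16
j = 0.27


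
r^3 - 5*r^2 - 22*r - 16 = (r - 8)*(r + 1)*(r + 2)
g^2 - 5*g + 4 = (g - 4)*(g - 1)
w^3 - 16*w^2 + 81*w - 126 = (w - 7)*(w - 6)*(w - 3)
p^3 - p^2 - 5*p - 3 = (p - 3)*(p + 1)^2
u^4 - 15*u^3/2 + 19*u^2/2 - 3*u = u*(u - 6)*(u - 1)*(u - 1/2)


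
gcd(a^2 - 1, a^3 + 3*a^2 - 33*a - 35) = a + 1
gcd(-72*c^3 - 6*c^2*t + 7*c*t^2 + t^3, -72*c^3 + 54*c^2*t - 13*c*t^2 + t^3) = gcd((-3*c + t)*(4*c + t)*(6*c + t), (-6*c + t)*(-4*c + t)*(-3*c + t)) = -3*c + t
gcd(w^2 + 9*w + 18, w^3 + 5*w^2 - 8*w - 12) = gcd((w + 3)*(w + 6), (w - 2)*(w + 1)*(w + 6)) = w + 6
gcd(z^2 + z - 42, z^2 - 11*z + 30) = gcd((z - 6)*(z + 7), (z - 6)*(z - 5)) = z - 6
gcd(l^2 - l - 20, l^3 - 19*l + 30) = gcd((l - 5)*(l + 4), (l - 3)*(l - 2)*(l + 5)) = 1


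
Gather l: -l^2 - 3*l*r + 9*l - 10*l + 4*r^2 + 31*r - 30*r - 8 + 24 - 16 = -l^2 + l*(-3*r - 1) + 4*r^2 + r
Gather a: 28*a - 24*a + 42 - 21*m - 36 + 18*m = 4*a - 3*m + 6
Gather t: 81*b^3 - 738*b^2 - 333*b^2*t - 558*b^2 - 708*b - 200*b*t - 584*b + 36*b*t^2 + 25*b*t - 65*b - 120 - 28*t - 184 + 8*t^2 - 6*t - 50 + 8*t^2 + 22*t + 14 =81*b^3 - 1296*b^2 - 1357*b + t^2*(36*b + 16) + t*(-333*b^2 - 175*b - 12) - 340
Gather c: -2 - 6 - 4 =-12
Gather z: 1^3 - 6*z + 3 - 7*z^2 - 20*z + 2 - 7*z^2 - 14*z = -14*z^2 - 40*z + 6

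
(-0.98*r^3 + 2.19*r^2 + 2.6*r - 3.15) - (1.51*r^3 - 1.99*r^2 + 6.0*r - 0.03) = -2.49*r^3 + 4.18*r^2 - 3.4*r - 3.12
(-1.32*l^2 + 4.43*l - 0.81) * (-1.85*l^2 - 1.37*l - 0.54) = 2.442*l^4 - 6.3871*l^3 - 3.8578*l^2 - 1.2825*l + 0.4374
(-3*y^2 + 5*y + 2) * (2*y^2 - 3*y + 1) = -6*y^4 + 19*y^3 - 14*y^2 - y + 2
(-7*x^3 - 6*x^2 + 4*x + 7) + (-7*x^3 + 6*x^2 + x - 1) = -14*x^3 + 5*x + 6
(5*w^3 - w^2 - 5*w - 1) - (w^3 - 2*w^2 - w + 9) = 4*w^3 + w^2 - 4*w - 10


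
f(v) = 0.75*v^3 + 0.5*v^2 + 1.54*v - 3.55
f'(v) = 2.25*v^2 + 1.0*v + 1.54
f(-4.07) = -52.10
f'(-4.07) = 34.74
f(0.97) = -0.90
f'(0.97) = 4.63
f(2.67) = 18.40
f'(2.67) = 20.25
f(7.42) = 341.79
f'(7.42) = 132.84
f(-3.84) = -44.56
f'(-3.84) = 30.88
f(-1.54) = -7.47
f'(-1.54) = 5.34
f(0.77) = -1.73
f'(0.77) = 3.64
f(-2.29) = -13.46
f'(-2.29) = 11.05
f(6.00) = 185.69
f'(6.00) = 88.54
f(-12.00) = -1246.03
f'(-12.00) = 313.54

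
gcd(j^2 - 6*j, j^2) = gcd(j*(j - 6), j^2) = j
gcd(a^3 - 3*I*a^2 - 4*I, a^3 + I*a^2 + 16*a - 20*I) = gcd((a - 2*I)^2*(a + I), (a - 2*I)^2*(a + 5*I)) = a^2 - 4*I*a - 4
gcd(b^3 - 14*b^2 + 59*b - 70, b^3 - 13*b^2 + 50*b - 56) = b^2 - 9*b + 14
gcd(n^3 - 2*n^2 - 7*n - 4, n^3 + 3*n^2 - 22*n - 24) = n^2 - 3*n - 4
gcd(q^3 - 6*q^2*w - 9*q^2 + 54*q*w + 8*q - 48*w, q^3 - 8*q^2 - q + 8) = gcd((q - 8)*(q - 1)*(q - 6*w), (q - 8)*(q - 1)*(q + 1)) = q^2 - 9*q + 8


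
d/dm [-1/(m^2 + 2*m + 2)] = 2*(m + 1)/(m^2 + 2*m + 2)^2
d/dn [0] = 0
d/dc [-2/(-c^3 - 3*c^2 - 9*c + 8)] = 6*(-c^2 - 2*c - 3)/(c^3 + 3*c^2 + 9*c - 8)^2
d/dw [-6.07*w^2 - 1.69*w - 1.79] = -12.14*w - 1.69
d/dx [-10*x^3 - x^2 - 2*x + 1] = -30*x^2 - 2*x - 2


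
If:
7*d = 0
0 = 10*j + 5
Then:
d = 0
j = -1/2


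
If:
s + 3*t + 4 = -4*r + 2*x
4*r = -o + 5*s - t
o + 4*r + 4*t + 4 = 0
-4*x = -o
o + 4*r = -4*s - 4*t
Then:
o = 8/3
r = 4/3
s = 1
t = -3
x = 2/3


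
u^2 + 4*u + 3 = (u + 1)*(u + 3)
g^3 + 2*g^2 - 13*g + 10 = (g - 2)*(g - 1)*(g + 5)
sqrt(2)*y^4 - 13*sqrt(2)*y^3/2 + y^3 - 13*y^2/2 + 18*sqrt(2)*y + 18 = (y - 6)*(y - 2)*(y + 3/2)*(sqrt(2)*y + 1)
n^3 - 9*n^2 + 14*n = n*(n - 7)*(n - 2)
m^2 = m^2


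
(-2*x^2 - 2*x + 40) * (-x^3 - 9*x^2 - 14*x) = 2*x^5 + 20*x^4 + 6*x^3 - 332*x^2 - 560*x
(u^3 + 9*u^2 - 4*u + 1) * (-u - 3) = -u^4 - 12*u^3 - 23*u^2 + 11*u - 3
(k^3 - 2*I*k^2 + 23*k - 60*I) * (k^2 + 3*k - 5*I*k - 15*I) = k^5 + 3*k^4 - 7*I*k^4 + 13*k^3 - 21*I*k^3 + 39*k^2 - 175*I*k^2 - 300*k - 525*I*k - 900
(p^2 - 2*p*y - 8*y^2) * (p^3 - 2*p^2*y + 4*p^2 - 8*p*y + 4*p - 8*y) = p^5 - 4*p^4*y + 4*p^4 - 4*p^3*y^2 - 16*p^3*y + 4*p^3 + 16*p^2*y^3 - 16*p^2*y^2 - 16*p^2*y + 64*p*y^3 - 16*p*y^2 + 64*y^3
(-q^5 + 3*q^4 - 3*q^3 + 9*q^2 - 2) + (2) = -q^5 + 3*q^4 - 3*q^3 + 9*q^2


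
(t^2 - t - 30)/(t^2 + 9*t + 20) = (t - 6)/(t + 4)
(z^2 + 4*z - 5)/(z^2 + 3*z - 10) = (z - 1)/(z - 2)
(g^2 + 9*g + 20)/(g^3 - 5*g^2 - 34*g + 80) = (g + 4)/(g^2 - 10*g + 16)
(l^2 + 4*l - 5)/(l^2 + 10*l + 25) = (l - 1)/(l + 5)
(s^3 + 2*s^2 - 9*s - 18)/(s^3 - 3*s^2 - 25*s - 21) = (s^2 - s - 6)/(s^2 - 6*s - 7)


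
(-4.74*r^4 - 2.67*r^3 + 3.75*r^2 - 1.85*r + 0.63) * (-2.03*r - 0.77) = 9.6222*r^5 + 9.0699*r^4 - 5.5566*r^3 + 0.867999999999999*r^2 + 0.1456*r - 0.4851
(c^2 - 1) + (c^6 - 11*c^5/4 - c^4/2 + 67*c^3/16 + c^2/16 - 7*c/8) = c^6 - 11*c^5/4 - c^4/2 + 67*c^3/16 + 17*c^2/16 - 7*c/8 - 1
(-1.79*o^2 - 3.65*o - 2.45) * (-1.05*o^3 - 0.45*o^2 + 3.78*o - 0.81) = 1.8795*o^5 + 4.638*o^4 - 2.5512*o^3 - 11.2446*o^2 - 6.3045*o + 1.9845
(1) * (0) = 0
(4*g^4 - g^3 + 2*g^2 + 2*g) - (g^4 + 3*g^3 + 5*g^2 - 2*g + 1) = 3*g^4 - 4*g^3 - 3*g^2 + 4*g - 1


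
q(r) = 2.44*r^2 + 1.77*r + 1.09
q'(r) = 4.88*r + 1.77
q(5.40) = 81.80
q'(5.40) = 28.12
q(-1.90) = 6.54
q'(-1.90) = -7.50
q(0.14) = 1.39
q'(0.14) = 2.45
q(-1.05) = 1.92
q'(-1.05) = -3.35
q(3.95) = 46.15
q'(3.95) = 21.05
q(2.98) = 28.03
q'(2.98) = 16.31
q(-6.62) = 96.30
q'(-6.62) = -30.54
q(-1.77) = 5.60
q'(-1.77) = -6.87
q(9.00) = 214.66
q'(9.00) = 45.69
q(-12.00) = 331.21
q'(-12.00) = -56.79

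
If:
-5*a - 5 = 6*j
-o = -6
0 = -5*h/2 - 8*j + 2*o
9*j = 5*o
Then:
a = -5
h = -88/15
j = 10/3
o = 6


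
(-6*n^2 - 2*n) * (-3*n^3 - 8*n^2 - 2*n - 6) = 18*n^5 + 54*n^4 + 28*n^3 + 40*n^2 + 12*n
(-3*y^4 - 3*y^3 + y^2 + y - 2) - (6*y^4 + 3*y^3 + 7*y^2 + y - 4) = -9*y^4 - 6*y^3 - 6*y^2 + 2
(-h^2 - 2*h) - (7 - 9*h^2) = 8*h^2 - 2*h - 7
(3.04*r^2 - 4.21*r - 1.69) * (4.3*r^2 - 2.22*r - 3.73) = 13.072*r^4 - 24.8518*r^3 - 9.26*r^2 + 19.4551*r + 6.3037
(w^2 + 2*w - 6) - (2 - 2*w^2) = 3*w^2 + 2*w - 8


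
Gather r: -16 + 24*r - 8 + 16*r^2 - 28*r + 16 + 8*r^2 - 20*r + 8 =24*r^2 - 24*r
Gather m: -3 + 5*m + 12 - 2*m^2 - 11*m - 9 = -2*m^2 - 6*m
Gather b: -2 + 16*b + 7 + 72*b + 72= 88*b + 77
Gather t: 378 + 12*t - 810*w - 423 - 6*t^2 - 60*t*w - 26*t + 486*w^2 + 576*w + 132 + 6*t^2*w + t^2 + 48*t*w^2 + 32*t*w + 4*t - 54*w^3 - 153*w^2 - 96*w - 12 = t^2*(6*w - 5) + t*(48*w^2 - 28*w - 10) - 54*w^3 + 333*w^2 - 330*w + 75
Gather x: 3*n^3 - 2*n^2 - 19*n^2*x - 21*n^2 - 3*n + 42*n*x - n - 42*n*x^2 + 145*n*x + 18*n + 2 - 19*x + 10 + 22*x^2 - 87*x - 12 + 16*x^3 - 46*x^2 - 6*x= 3*n^3 - 23*n^2 + 14*n + 16*x^3 + x^2*(-42*n - 24) + x*(-19*n^2 + 187*n - 112)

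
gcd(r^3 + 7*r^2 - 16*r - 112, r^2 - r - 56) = r + 7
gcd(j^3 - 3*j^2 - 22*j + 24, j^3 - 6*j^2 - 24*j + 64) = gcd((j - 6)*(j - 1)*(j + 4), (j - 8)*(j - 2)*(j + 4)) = j + 4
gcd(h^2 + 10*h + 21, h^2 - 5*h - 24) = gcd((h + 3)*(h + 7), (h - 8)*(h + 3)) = h + 3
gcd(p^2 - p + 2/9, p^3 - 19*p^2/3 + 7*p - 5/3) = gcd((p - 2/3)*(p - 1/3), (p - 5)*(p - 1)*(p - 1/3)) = p - 1/3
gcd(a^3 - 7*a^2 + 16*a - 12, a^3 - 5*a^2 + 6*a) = a^2 - 5*a + 6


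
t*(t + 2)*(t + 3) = t^3 + 5*t^2 + 6*t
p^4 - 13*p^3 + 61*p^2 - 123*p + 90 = (p - 5)*(p - 3)^2*(p - 2)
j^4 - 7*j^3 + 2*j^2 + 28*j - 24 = (j - 6)*(j - 2)*(j - 1)*(j + 2)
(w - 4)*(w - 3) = w^2 - 7*w + 12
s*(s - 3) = s^2 - 3*s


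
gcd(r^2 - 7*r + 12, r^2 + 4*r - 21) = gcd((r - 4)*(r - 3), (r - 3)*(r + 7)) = r - 3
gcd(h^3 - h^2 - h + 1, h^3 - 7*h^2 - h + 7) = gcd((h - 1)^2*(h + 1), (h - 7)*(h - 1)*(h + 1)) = h^2 - 1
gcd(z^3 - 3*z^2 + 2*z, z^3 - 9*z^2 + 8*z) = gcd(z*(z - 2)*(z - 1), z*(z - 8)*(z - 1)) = z^2 - z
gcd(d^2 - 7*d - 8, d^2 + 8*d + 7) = d + 1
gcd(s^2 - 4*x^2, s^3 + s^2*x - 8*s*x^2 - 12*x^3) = s + 2*x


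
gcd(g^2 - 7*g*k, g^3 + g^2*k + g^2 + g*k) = g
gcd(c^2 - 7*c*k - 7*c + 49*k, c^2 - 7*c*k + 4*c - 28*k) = c - 7*k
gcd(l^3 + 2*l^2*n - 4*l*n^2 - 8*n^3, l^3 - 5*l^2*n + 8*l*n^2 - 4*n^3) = l - 2*n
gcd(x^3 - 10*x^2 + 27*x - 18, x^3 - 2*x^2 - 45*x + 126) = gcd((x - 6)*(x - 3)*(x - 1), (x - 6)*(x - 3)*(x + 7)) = x^2 - 9*x + 18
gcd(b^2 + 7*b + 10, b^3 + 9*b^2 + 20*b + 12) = b + 2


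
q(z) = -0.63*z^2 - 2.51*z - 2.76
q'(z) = -1.26*z - 2.51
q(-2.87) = -0.75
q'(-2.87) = 1.11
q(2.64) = -13.78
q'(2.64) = -5.84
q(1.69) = -8.80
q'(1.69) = -4.64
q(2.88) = -15.21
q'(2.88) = -6.14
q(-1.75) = -0.30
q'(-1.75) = -0.30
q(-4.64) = -4.68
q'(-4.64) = 3.34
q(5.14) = -32.31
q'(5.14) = -8.99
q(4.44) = -26.32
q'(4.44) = -8.10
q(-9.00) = -31.20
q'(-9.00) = 8.83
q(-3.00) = -0.90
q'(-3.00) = 1.27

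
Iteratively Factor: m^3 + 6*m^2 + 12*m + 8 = (m + 2)*(m^2 + 4*m + 4) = (m + 2)^2*(m + 2)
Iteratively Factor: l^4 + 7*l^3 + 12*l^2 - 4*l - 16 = (l + 2)*(l^3 + 5*l^2 + 2*l - 8) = (l + 2)*(l + 4)*(l^2 + l - 2) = (l + 2)^2*(l + 4)*(l - 1)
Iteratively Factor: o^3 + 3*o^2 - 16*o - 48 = (o + 4)*(o^2 - o - 12) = (o + 3)*(o + 4)*(o - 4)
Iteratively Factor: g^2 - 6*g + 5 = (g - 1)*(g - 5)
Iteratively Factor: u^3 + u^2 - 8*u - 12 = (u + 2)*(u^2 - u - 6) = (u + 2)^2*(u - 3)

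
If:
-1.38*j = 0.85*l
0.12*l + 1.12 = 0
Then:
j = 5.75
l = -9.33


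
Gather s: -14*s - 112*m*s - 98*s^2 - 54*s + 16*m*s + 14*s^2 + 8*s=-84*s^2 + s*(-96*m - 60)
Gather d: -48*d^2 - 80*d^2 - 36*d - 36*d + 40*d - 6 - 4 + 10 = -128*d^2 - 32*d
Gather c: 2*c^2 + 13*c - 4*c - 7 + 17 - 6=2*c^2 + 9*c + 4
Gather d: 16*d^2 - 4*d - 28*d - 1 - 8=16*d^2 - 32*d - 9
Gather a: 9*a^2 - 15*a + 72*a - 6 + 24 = 9*a^2 + 57*a + 18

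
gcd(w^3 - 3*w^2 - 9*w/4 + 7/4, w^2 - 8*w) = 1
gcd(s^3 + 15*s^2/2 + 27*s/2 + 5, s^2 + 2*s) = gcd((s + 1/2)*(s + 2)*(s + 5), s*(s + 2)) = s + 2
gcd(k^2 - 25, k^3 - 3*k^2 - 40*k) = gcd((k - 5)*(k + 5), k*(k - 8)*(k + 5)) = k + 5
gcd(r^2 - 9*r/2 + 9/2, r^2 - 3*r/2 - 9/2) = r - 3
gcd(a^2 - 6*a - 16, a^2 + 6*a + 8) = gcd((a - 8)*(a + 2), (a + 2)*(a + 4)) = a + 2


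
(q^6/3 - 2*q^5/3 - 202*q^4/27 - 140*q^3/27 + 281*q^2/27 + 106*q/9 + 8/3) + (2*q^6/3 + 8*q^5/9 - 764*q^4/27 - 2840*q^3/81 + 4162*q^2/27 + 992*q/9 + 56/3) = q^6 + 2*q^5/9 - 322*q^4/9 - 3260*q^3/81 + 1481*q^2/9 + 122*q + 64/3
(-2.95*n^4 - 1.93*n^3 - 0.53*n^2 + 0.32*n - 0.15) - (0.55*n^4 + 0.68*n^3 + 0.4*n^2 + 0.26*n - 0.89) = -3.5*n^4 - 2.61*n^3 - 0.93*n^2 + 0.06*n + 0.74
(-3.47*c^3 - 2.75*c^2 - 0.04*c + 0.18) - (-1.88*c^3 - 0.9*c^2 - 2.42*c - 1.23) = -1.59*c^3 - 1.85*c^2 + 2.38*c + 1.41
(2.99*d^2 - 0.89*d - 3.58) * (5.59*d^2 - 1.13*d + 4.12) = 16.7141*d^4 - 8.3538*d^3 - 6.6877*d^2 + 0.3786*d - 14.7496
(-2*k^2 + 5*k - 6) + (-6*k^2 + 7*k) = -8*k^2 + 12*k - 6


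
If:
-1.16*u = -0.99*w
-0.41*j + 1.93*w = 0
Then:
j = 4.70731707317073*w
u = 0.853448275862069*w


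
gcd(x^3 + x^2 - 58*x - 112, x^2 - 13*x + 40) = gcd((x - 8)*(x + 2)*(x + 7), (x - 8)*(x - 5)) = x - 8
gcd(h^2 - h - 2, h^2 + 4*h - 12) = h - 2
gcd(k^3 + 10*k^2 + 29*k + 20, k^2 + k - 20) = k + 5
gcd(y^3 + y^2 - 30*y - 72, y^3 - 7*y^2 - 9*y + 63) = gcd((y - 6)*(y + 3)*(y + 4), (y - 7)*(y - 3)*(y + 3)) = y + 3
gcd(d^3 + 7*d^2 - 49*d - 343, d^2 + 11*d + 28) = d + 7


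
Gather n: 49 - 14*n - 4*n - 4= 45 - 18*n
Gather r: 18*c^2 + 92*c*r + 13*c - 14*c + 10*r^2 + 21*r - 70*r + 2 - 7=18*c^2 - c + 10*r^2 + r*(92*c - 49) - 5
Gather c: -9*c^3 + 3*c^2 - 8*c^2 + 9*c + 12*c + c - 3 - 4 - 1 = -9*c^3 - 5*c^2 + 22*c - 8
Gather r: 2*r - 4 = 2*r - 4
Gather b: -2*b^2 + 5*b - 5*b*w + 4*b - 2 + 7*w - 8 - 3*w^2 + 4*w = -2*b^2 + b*(9 - 5*w) - 3*w^2 + 11*w - 10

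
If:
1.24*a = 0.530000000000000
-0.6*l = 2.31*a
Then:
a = 0.43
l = -1.65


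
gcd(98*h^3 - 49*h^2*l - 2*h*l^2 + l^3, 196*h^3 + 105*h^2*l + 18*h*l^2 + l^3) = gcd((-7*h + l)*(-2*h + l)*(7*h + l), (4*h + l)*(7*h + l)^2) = 7*h + l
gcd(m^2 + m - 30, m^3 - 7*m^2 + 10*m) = m - 5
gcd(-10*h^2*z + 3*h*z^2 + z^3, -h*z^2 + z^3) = z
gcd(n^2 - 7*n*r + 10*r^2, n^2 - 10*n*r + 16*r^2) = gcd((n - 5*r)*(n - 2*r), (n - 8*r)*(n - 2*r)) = -n + 2*r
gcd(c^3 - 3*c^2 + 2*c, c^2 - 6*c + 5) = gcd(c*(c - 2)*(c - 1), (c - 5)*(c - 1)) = c - 1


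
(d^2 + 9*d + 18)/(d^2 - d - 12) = (d + 6)/(d - 4)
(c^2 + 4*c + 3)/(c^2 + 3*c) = (c + 1)/c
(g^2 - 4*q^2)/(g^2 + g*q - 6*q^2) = (g + 2*q)/(g + 3*q)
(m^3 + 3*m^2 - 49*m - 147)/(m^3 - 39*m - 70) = (m^2 + 10*m + 21)/(m^2 + 7*m + 10)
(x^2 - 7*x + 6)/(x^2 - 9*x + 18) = (x - 1)/(x - 3)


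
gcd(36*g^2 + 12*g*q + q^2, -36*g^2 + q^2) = 6*g + q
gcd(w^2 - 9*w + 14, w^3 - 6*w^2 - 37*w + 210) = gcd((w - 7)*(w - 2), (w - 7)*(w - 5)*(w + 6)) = w - 7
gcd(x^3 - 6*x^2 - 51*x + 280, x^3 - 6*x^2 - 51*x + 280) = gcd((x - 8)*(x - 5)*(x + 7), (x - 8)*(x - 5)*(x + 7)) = x^3 - 6*x^2 - 51*x + 280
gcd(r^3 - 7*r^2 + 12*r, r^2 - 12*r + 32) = r - 4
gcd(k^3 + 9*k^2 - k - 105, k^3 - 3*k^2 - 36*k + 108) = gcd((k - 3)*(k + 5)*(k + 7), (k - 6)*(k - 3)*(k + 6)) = k - 3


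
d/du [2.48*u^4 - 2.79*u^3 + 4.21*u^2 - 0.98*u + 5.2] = 9.92*u^3 - 8.37*u^2 + 8.42*u - 0.98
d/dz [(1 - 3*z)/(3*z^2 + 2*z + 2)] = (9*z^2 - 6*z - 8)/(9*z^4 + 12*z^3 + 16*z^2 + 8*z + 4)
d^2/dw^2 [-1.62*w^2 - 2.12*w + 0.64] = -3.24000000000000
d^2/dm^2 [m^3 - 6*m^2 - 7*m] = 6*m - 12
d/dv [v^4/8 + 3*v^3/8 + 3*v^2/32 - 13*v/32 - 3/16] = v^3/2 + 9*v^2/8 + 3*v/16 - 13/32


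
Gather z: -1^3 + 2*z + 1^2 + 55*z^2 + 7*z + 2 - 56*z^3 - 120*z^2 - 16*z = -56*z^3 - 65*z^2 - 7*z + 2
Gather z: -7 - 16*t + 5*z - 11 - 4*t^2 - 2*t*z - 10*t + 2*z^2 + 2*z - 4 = -4*t^2 - 26*t + 2*z^2 + z*(7 - 2*t) - 22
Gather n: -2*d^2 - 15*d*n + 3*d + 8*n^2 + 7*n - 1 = -2*d^2 + 3*d + 8*n^2 + n*(7 - 15*d) - 1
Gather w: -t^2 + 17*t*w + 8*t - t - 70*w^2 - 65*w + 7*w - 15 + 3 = -t^2 + 7*t - 70*w^2 + w*(17*t - 58) - 12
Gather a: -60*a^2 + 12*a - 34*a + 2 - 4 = -60*a^2 - 22*a - 2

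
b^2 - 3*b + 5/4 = (b - 5/2)*(b - 1/2)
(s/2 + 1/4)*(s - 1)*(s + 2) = s^3/2 + 3*s^2/4 - 3*s/4 - 1/2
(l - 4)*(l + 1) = l^2 - 3*l - 4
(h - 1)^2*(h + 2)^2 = h^4 + 2*h^3 - 3*h^2 - 4*h + 4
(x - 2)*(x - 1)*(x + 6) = x^3 + 3*x^2 - 16*x + 12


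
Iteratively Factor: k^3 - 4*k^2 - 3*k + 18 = (k - 3)*(k^2 - k - 6) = (k - 3)*(k + 2)*(k - 3)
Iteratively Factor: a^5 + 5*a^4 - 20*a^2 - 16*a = (a + 1)*(a^4 + 4*a^3 - 4*a^2 - 16*a) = (a + 1)*(a + 2)*(a^3 + 2*a^2 - 8*a) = (a - 2)*(a + 1)*(a + 2)*(a^2 + 4*a) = a*(a - 2)*(a + 1)*(a + 2)*(a + 4)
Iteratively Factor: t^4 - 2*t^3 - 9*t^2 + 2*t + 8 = (t + 2)*(t^3 - 4*t^2 - t + 4) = (t - 4)*(t + 2)*(t^2 - 1) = (t - 4)*(t + 1)*(t + 2)*(t - 1)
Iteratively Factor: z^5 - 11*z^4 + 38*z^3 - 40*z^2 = (z - 5)*(z^4 - 6*z^3 + 8*z^2) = (z - 5)*(z - 2)*(z^3 - 4*z^2) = z*(z - 5)*(z - 2)*(z^2 - 4*z) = z*(z - 5)*(z - 4)*(z - 2)*(z)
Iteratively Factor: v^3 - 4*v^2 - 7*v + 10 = (v - 1)*(v^2 - 3*v - 10) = (v - 1)*(v + 2)*(v - 5)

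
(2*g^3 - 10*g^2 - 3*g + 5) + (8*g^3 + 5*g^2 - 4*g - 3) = 10*g^3 - 5*g^2 - 7*g + 2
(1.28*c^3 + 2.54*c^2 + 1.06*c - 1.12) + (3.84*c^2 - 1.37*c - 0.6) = 1.28*c^3 + 6.38*c^2 - 0.31*c - 1.72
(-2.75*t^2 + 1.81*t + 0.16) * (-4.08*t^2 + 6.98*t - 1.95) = 11.22*t^4 - 26.5798*t^3 + 17.3435*t^2 - 2.4127*t - 0.312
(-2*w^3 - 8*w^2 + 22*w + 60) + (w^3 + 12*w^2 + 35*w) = -w^3 + 4*w^2 + 57*w + 60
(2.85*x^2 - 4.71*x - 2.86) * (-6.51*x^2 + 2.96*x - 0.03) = -18.5535*x^4 + 39.0981*x^3 + 4.5915*x^2 - 8.3243*x + 0.0858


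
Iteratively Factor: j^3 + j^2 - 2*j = (j - 1)*(j^2 + 2*j) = j*(j - 1)*(j + 2)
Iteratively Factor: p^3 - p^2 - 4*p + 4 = (p + 2)*(p^2 - 3*p + 2) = (p - 2)*(p + 2)*(p - 1)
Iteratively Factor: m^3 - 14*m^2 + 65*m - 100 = (m - 4)*(m^2 - 10*m + 25) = (m - 5)*(m - 4)*(m - 5)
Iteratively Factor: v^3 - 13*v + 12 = (v - 3)*(v^2 + 3*v - 4) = (v - 3)*(v - 1)*(v + 4)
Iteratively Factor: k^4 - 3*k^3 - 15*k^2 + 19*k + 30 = (k + 1)*(k^3 - 4*k^2 - 11*k + 30) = (k + 1)*(k + 3)*(k^2 - 7*k + 10) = (k - 2)*(k + 1)*(k + 3)*(k - 5)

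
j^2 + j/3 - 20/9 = (j - 4/3)*(j + 5/3)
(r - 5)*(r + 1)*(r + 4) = r^3 - 21*r - 20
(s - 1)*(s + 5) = s^2 + 4*s - 5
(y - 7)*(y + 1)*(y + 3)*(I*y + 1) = I*y^4 + y^3 - 3*I*y^3 - 3*y^2 - 25*I*y^2 - 25*y - 21*I*y - 21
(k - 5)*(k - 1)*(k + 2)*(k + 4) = k^4 - 23*k^2 - 18*k + 40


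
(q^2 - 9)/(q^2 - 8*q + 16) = (q^2 - 9)/(q^2 - 8*q + 16)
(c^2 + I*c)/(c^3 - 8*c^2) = (c + I)/(c*(c - 8))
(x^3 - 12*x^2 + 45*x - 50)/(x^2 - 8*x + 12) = (x^2 - 10*x + 25)/(x - 6)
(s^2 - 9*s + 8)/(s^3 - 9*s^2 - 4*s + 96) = (s - 1)/(s^2 - s - 12)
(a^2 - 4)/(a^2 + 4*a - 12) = (a + 2)/(a + 6)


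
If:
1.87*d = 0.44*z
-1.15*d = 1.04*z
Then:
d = 0.00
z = 0.00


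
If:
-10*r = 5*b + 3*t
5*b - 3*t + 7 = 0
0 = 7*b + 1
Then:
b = -1/7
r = -39/70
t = 44/21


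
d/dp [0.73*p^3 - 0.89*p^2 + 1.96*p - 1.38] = 2.19*p^2 - 1.78*p + 1.96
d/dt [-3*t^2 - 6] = -6*t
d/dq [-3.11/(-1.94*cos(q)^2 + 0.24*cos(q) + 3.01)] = (12.0668*cos(q) - 0.7464)*sin(q)/(-1.94*cos(q)^2 + 0.24*cos(q) + 3.01)^2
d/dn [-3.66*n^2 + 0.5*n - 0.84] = 0.5 - 7.32*n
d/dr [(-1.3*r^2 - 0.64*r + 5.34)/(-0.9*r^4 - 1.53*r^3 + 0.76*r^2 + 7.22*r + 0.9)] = (-2.34*r^5 - 3.717*r^4 + 17.2656*r^3 + 15.611*r^2 - 10.4568*r - 39.1308)/(0.81*r^8 + 2.754*r^7 + 0.9729*r^6 - 15.3216*r^5 - 23.1356*r^4 + 8.2204*r^3 + 53.4964*r^2 + 12.996*r + 0.81)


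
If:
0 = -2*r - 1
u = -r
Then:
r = -1/2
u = 1/2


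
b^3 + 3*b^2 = b^2*(b + 3)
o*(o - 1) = o^2 - o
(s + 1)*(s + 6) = s^2 + 7*s + 6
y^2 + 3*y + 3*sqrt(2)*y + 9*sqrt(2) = (y + 3)*(y + 3*sqrt(2))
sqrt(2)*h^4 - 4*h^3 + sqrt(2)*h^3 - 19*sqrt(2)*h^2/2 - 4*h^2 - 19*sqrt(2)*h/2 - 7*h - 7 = (h + 1)*(h - 7*sqrt(2)/2)*(h + sqrt(2))*(sqrt(2)*h + 1)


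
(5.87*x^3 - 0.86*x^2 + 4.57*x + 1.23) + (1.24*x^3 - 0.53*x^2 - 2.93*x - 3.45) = 7.11*x^3 - 1.39*x^2 + 1.64*x - 2.22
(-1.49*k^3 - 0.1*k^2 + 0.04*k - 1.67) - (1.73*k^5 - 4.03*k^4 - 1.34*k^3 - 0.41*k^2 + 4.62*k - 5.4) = -1.73*k^5 + 4.03*k^4 - 0.15*k^3 + 0.31*k^2 - 4.58*k + 3.73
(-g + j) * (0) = 0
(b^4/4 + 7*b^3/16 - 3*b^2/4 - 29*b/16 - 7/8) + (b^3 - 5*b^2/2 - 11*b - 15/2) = b^4/4 + 23*b^3/16 - 13*b^2/4 - 205*b/16 - 67/8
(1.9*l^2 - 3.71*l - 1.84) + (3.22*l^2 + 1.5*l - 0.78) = 5.12*l^2 - 2.21*l - 2.62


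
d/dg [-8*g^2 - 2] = -16*g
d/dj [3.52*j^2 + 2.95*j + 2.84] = 7.04*j + 2.95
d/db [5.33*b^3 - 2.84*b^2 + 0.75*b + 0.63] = 15.99*b^2 - 5.68*b + 0.75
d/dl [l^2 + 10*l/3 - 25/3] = 2*l + 10/3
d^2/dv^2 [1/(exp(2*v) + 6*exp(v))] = 2*(4*(exp(v) + 3)^2 - (exp(v) + 6)*(2*exp(v) + 3))*exp(-v)/(exp(v) + 6)^3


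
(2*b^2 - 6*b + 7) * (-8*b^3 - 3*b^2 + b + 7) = -16*b^5 + 42*b^4 - 36*b^3 - 13*b^2 - 35*b + 49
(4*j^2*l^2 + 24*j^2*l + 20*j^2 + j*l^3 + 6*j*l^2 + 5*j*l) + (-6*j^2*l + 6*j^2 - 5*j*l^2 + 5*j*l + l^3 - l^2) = 4*j^2*l^2 + 18*j^2*l + 26*j^2 + j*l^3 + j*l^2 + 10*j*l + l^3 - l^2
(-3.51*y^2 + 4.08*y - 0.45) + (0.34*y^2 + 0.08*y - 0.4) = -3.17*y^2 + 4.16*y - 0.85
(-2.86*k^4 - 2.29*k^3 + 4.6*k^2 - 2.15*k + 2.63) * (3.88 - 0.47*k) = 1.3442*k^5 - 10.0205*k^4 - 11.0472*k^3 + 18.8585*k^2 - 9.5781*k + 10.2044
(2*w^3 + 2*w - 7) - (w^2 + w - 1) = 2*w^3 - w^2 + w - 6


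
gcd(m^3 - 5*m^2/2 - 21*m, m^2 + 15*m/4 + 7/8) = m + 7/2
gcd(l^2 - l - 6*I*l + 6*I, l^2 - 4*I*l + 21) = 1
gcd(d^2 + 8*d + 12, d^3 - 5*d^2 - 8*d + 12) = d + 2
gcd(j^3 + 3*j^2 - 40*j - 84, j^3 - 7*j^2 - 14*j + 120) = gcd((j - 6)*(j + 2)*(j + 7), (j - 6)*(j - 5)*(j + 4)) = j - 6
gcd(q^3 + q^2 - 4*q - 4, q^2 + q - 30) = 1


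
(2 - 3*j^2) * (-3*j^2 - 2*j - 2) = 9*j^4 + 6*j^3 - 4*j - 4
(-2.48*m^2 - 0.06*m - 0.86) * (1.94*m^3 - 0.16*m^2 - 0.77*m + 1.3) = -4.8112*m^5 + 0.2804*m^4 + 0.2508*m^3 - 3.0402*m^2 + 0.5842*m - 1.118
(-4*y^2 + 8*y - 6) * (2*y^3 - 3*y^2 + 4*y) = -8*y^5 + 28*y^4 - 52*y^3 + 50*y^2 - 24*y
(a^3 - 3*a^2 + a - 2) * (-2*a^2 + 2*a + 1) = -2*a^5 + 8*a^4 - 7*a^3 + 3*a^2 - 3*a - 2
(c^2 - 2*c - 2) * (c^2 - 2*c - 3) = c^4 - 4*c^3 - c^2 + 10*c + 6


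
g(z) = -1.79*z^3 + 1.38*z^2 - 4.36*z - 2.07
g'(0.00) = -4.36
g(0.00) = -2.07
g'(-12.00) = -810.76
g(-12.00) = 3342.09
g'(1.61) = -13.84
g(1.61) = -12.98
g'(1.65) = -14.43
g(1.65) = -13.55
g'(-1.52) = -20.96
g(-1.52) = 14.03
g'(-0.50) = -7.08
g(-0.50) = 0.68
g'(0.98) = -6.81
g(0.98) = -6.70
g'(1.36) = -10.54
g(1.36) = -9.95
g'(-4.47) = -123.99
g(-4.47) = 204.87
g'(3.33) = -54.72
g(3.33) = -67.38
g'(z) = -5.37*z^2 + 2.76*z - 4.36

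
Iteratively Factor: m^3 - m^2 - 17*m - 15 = (m + 3)*(m^2 - 4*m - 5) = (m + 1)*(m + 3)*(m - 5)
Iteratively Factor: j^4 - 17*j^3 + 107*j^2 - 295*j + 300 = (j - 4)*(j^3 - 13*j^2 + 55*j - 75) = (j - 4)*(j - 3)*(j^2 - 10*j + 25) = (j - 5)*(j - 4)*(j - 3)*(j - 5)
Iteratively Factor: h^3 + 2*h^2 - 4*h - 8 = (h + 2)*(h^2 - 4) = (h + 2)^2*(h - 2)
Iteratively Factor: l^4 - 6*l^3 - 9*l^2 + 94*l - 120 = (l - 5)*(l^3 - l^2 - 14*l + 24) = (l - 5)*(l - 3)*(l^2 + 2*l - 8) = (l - 5)*(l - 3)*(l - 2)*(l + 4)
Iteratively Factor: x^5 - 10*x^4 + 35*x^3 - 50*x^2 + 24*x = (x - 2)*(x^4 - 8*x^3 + 19*x^2 - 12*x) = (x - 2)*(x - 1)*(x^3 - 7*x^2 + 12*x) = (x - 4)*(x - 2)*(x - 1)*(x^2 - 3*x) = x*(x - 4)*(x - 2)*(x - 1)*(x - 3)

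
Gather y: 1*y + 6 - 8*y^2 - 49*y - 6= -8*y^2 - 48*y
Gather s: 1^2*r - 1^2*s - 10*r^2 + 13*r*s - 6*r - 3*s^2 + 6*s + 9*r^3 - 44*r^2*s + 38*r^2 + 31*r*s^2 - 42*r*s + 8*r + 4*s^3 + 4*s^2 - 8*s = 9*r^3 + 28*r^2 + 3*r + 4*s^3 + s^2*(31*r + 1) + s*(-44*r^2 - 29*r - 3)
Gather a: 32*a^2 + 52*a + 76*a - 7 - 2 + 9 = 32*a^2 + 128*a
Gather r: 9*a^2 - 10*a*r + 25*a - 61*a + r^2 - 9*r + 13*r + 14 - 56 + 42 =9*a^2 - 36*a + r^2 + r*(4 - 10*a)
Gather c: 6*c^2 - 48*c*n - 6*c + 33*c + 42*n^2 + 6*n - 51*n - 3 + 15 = 6*c^2 + c*(27 - 48*n) + 42*n^2 - 45*n + 12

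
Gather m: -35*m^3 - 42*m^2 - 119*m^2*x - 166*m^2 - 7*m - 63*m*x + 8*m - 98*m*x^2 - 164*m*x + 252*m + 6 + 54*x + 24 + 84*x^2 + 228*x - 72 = -35*m^3 + m^2*(-119*x - 208) + m*(-98*x^2 - 227*x + 253) + 84*x^2 + 282*x - 42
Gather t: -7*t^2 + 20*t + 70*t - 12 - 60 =-7*t^2 + 90*t - 72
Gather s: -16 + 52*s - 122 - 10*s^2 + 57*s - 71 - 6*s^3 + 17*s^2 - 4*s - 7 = -6*s^3 + 7*s^2 + 105*s - 216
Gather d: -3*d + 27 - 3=24 - 3*d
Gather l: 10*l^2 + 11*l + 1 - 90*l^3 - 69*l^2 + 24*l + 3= -90*l^3 - 59*l^2 + 35*l + 4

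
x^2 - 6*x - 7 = (x - 7)*(x + 1)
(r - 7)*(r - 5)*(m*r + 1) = m*r^3 - 12*m*r^2 + 35*m*r + r^2 - 12*r + 35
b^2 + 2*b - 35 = (b - 5)*(b + 7)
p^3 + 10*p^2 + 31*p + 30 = (p + 2)*(p + 3)*(p + 5)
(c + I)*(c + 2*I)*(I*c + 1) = I*c^3 - 2*c^2 + I*c - 2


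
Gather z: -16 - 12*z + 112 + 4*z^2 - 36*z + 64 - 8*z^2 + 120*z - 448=-4*z^2 + 72*z - 288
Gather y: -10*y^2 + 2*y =-10*y^2 + 2*y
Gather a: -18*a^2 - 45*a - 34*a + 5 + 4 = -18*a^2 - 79*a + 9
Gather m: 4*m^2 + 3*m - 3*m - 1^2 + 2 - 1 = 4*m^2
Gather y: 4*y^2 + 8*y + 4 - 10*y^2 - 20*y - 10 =-6*y^2 - 12*y - 6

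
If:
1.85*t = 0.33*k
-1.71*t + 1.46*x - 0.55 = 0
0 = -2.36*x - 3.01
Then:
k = -7.91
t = -1.41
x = -1.28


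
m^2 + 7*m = m*(m + 7)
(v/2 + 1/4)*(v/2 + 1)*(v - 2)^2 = v^4/4 - 3*v^3/8 - 5*v^2/4 + 3*v/2 + 1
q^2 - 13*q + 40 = (q - 8)*(q - 5)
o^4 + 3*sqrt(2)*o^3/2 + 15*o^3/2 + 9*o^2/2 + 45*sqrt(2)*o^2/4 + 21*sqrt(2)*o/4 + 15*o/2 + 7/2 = (o + 1/2)*(o + 7)*(o + sqrt(2)/2)*(o + sqrt(2))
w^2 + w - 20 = (w - 4)*(w + 5)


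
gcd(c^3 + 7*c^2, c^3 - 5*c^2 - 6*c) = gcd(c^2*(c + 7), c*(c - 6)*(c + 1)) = c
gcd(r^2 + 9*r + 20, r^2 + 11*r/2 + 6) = r + 4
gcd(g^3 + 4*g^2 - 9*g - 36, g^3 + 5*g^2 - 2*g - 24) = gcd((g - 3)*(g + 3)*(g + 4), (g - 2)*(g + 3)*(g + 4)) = g^2 + 7*g + 12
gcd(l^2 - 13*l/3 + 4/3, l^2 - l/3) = l - 1/3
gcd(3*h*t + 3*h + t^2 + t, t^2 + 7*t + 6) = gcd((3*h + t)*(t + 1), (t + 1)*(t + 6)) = t + 1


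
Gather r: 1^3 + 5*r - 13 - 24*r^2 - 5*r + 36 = 24 - 24*r^2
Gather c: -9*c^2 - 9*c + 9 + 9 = -9*c^2 - 9*c + 18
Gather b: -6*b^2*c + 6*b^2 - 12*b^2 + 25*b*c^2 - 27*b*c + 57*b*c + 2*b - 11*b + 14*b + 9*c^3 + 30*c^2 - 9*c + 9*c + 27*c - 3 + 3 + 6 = b^2*(-6*c - 6) + b*(25*c^2 + 30*c + 5) + 9*c^3 + 30*c^2 + 27*c + 6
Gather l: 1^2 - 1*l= 1 - l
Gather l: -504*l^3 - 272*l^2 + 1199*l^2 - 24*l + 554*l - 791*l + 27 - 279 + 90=-504*l^3 + 927*l^2 - 261*l - 162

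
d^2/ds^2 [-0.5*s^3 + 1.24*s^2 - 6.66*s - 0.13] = 2.48 - 3.0*s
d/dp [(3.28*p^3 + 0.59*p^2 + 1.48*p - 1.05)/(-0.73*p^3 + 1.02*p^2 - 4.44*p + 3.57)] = (3.7763*p^4 - 26.9656*p^3 + 28.7001*p^2 + 6.3546*p + 0.621599999999999)/(0.5329*p^6 - 1.4892*p^5 + 7.5228*p^4 - 14.2698*p^3 + 26.9964*p^2 - 31.7016*p + 12.7449)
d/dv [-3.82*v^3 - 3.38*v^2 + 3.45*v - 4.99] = -11.46*v^2 - 6.76*v + 3.45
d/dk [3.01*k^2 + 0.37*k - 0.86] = 6.02*k + 0.37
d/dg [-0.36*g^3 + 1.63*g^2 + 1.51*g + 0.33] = -1.08*g^2 + 3.26*g + 1.51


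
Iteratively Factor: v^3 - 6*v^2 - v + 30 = (v - 5)*(v^2 - v - 6) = (v - 5)*(v - 3)*(v + 2)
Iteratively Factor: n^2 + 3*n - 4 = (n + 4)*(n - 1)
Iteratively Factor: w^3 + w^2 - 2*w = (w - 1)*(w^2 + 2*w) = (w - 1)*(w + 2)*(w)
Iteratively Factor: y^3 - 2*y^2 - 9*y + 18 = (y + 3)*(y^2 - 5*y + 6) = (y - 2)*(y + 3)*(y - 3)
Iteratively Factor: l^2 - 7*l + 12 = (l - 4)*(l - 3)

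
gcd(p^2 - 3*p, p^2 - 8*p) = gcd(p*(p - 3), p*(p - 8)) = p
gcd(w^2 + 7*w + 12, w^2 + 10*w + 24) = w + 4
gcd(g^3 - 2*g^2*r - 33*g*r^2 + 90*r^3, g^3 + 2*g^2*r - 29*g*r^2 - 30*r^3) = -g^2 - g*r + 30*r^2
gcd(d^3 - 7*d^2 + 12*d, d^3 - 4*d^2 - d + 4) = d - 4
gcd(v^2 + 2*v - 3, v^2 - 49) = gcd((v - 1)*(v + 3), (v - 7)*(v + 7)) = 1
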